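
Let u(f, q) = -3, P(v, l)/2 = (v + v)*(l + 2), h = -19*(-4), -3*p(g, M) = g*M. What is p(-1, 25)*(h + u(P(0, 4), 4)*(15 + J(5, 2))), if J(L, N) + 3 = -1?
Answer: 1075/3 ≈ 358.33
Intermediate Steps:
J(L, N) = -4 (J(L, N) = -3 - 1 = -4)
p(g, M) = -M*g/3 (p(g, M) = -g*M/3 = -M*g/3)
h = 76
P(v, l) = 4*v*(2 + l) (P(v, l) = 2*((v + v)*(l + 2)) = 2*((2*v)*(2 + l)) = 2*(2*v*(2 + l)) = 4*v*(2 + l))
p(-1, 25)*(h + u(P(0, 4), 4)*(15 + J(5, 2))) = (-⅓*25*(-1))*(76 - 3*(15 - 4)) = 25*(76 - 3*11)/3 = 25*(76 - 33)/3 = (25/3)*43 = 1075/3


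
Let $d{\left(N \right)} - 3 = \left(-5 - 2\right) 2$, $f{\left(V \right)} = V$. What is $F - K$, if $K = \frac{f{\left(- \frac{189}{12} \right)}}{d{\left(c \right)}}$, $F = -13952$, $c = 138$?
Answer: $- \frac{613951}{44} \approx -13953.0$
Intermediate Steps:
$d{\left(N \right)} = -11$ ($d{\left(N \right)} = 3 + \left(-5 - 2\right) 2 = 3 - 14 = -11$)
$K = \frac{63}{44}$ ($K = \frac{\left(-189\right) \frac{1}{12}}{-11} = \left(-189\right) \frac{1}{12} \left(- \frac{1}{11}\right) = \left(- \frac{63}{4}\right) \left(- \frac{1}{11}\right) = \frac{63}{44} \approx 1.4318$)
$F - K = -13952 - \frac{63}{44} = - \frac{613951}{44}$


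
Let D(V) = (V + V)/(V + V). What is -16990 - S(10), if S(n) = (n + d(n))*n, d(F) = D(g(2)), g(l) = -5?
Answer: -17100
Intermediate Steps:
D(V) = 1 (D(V) = (2*V)/((2*V)) = (2*V)*(1/(2*V)) = 1)
d(F) = 1
S(n) = n*(1 + n) (S(n) = (n + 1)*n = (1 + n)*n = n*(1 + n))
-16990 - S(10) = -16990 - 10*(1 + 10) = -16990 - 10*11 = -16990 - 1*110 = -16990 - 110 = -17100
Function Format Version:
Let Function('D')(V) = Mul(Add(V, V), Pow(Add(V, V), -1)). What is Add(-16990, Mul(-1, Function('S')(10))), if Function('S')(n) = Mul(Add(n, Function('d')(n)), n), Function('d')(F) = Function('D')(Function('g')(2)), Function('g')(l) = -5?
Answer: -17100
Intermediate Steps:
Function('D')(V) = 1 (Function('D')(V) = Mul(Mul(2, V), Pow(Mul(2, V), -1)) = Mul(Mul(2, V), Mul(Rational(1, 2), Pow(V, -1))) = 1)
Function('d')(F) = 1
Function('S')(n) = Mul(n, Add(1, n)) (Function('S')(n) = Mul(Add(n, 1), n) = Mul(Add(1, n), n) = Mul(n, Add(1, n)))
Add(-16990, Mul(-1, Function('S')(10))) = Add(-16990, Mul(-1, Mul(10, Add(1, 10)))) = Add(-16990, Mul(-1, Mul(10, 11))) = Add(-16990, Mul(-1, 110)) = Add(-16990, -110) = -17100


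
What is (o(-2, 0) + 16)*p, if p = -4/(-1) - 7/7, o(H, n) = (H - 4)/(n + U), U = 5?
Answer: 222/5 ≈ 44.400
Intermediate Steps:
o(H, n) = (-4 + H)/(5 + n) (o(H, n) = (H - 4)/(n + 5) = (-4 + H)/(5 + n))
p = 3 (p = -4*(-1) - 7*1/7 = 4 - 1 = 3)
(o(-2, 0) + 16)*p = ((-4 - 2)/(5 + 0) + 16)*3 = (-6/5 + 16)*3 = (74/5)*3 = 222/5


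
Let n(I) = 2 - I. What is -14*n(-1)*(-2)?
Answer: 84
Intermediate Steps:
-14*n(-1)*(-2) = -14*(2 - 1*(-1))*(-2) = -14*(2 + 1)*(-2) = -14*3*(-2) = -42*(-2) = 84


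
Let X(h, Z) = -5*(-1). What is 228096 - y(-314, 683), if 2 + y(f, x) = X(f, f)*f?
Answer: 229668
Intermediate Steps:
X(h, Z) = 5
y(f, x) = -2 + 5*f
228096 - y(-314, 683) = 228096 - (-2 + 5*(-314)) = 228096 - (-2 - 1570) = 228096 - 1*(-1572) = 228096 + 1572 = 229668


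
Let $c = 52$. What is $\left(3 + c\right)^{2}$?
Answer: $3025$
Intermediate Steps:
$\left(3 + c\right)^{2} = \left(3 + 52\right)^{2} = 55^{2} = 3025$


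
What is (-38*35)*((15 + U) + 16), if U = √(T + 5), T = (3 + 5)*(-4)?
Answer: -41230 - 3990*I*√3 ≈ -41230.0 - 6910.9*I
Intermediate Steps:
T = -32 (T = 8*(-4) = -32)
U = 3*I*√3 (U = √(-32 + 5) = √(-27) = 3*I*√3 ≈ 5.1962*I)
(-38*35)*((15 + U) + 16) = (-38*35)*((15 + 3*I*√3) + 16) = -1330*(31 + 3*I*√3) = -41230 - 3990*I*√3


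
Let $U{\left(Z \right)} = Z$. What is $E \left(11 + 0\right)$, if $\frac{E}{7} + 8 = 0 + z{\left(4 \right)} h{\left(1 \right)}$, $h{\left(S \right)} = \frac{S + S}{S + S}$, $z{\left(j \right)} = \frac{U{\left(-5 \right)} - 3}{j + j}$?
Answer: $-693$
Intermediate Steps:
$z{\left(j \right)} = - \frac{4}{j}$ ($z{\left(j \right)} = \frac{-5 - 3}{j + j} = - \frac{8}{2 j} = - 8 \frac{1}{2 j} = - \frac{4}{j}$)
$h{\left(S \right)} = 1$ ($h{\left(S \right)} = \frac{2 S}{2 S} = 2 S \frac{1}{2 S} = 1$)
$E = -63$ ($E = -56 + 7 \left(0 + - \frac{4}{4} \cdot 1\right) = -56 + 7 \left(0 + \left(-4\right) \frac{1}{4} \cdot 1\right) = -56 + 7 \left(0 - 1\right) = -56 + 7 \left(-1\right) = -56 - 7 = -63$)
$E \left(11 + 0\right) = - 63 \left(11 + 0\right) = \left(-63\right) 11 = -693$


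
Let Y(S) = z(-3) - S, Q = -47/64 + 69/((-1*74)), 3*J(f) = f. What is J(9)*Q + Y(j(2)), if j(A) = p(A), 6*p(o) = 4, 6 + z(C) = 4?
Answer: -54467/7104 ≈ -7.6671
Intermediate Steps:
z(C) = -2 (z(C) = -6 + 4 = -2)
J(f) = f/3
p(o) = ⅔ (p(o) = (⅙)*4 = ⅔)
Q = -3947/2368 (Q = -47*1/64 + 69/(-74) = -47/64 + 69*(-1/74) = -47/64 - 69/74 = -3947/2368 ≈ -1.6668)
j(A) = ⅔
Y(S) = -2 - S
J(9)*Q + Y(j(2)) = ((⅓)*9)*(-3947/2368) + (-2 - 1*⅔) = 3*(-3947/2368) + (-2 - ⅔) = -11841/2368 - 8/3 = -54467/7104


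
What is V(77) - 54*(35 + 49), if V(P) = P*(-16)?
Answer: -5768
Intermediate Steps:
V(P) = -16*P
V(77) - 54*(35 + 49) = -16*77 - 54*(35 + 49) = -1232 - 54*84 = -1232 - 1*4536 = -1232 - 4536 = -5768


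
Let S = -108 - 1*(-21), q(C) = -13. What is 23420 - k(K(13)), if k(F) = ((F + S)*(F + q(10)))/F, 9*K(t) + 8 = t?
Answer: 966764/45 ≈ 21484.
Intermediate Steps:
S = -87 (S = -108 + 21 = -87)
K(t) = -8/9 + t/9
k(F) = (-87 + F)*(-13 + F)/F (k(F) = ((F - 87)*(F - 13))/F = ((-87 + F)*(-13 + F))/F = (-87 + F)*(-13 + F)/F)
23420 - k(K(13)) = 23420 - (-100 + (-8/9 + (1/9)*13) + 1131/(-8/9 + (1/9)*13)) = 23420 - (-100 + (-8/9 + 13/9) + 1131/(-8/9 + 13/9)) = 23420 - (-100 + 5/9 + 1131/(5/9)) = 23420 - (-100 + 5/9 + 1131*(9/5)) = 23420 - (-100 + 5/9 + 10179/5) = 23420 - 1*87136/45 = 23420 - 87136/45 = 966764/45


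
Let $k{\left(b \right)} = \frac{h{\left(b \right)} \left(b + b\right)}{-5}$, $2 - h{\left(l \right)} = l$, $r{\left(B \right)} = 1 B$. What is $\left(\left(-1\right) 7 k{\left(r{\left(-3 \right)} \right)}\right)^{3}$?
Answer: $-74088$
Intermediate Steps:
$r{\left(B \right)} = B$
$h{\left(l \right)} = 2 - l$
$k{\left(b \right)} = - \frac{2 b \left(2 - b\right)}{5}$ ($k{\left(b \right)} = \frac{\left(2 - b\right) \left(b + b\right)}{-5} = \left(2 - b\right) 2 b \left(- \frac{1}{5}\right) = 2 b \left(2 - b\right) \left(- \frac{1}{5}\right) = - \frac{2 b \left(2 - b\right)}{5}$)
$\left(\left(-1\right) 7 k{\left(r{\left(-3 \right)} \right)}\right)^{3} = \left(\left(-1\right) 7 \cdot \frac{2}{5} \left(-3\right) \left(-2 - 3\right)\right)^{3} = \left(- 7 \cdot \frac{2}{5} \left(-3\right) \left(-5\right)\right)^{3} = \left(\left(-7\right) 6\right)^{3} = \left(-42\right)^{3} = -74088$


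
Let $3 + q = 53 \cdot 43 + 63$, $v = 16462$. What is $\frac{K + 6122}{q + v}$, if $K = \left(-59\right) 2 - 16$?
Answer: $\frac{1996}{6267} \approx 0.31849$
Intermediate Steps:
$K = -134$ ($K = -118 - 16 = -134$)
$q = 2339$ ($q = -3 + \left(53 \cdot 43 + 63\right) = -3 + \left(2279 + 63\right) = -3 + 2342 = 2339$)
$\frac{K + 6122}{q + v} = \frac{-134 + 6122}{2339 + 16462} = \frac{5988}{18801} = 5988 \cdot \frac{1}{18801} = \frac{1996}{6267}$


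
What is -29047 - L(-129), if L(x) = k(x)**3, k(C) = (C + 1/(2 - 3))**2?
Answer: -4826809029047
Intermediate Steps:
k(C) = (-1 + C)**2 (k(C) = (C + 1/(-1))**2 = (C - 1)**2 = (-1 + C)**2)
L(x) = (-1 + x)**6 (L(x) = ((-1 + x)**2)**3 = (-1 + x)**6)
-29047 - L(-129) = -29047 - (-1 - 129)**6 = -29047 - 1*(-130)**6 = -29047 - 1*4826809000000 = -29047 - 4826809000000 = -4826809029047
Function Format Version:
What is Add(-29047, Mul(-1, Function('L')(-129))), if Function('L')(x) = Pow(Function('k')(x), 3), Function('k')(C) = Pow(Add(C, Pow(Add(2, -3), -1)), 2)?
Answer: -4826809029047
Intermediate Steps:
Function('k')(C) = Pow(Add(-1, C), 2) (Function('k')(C) = Pow(Add(C, Pow(-1, -1)), 2) = Pow(Add(C, -1), 2) = Pow(Add(-1, C), 2))
Function('L')(x) = Pow(Add(-1, x), 6) (Function('L')(x) = Pow(Pow(Add(-1, x), 2), 3) = Pow(Add(-1, x), 6))
Add(-29047, Mul(-1, Function('L')(-129))) = Add(-29047, Mul(-1, Pow(Add(-1, -129), 6))) = Add(-29047, Mul(-1, Pow(-130, 6))) = Add(-29047, Mul(-1, 4826809000000)) = Add(-29047, -4826809000000) = -4826809029047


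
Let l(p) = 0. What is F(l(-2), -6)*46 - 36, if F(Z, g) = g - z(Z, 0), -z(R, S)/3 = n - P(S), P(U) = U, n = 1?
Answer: -174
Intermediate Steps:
z(R, S) = -3 + 3*S (z(R, S) = -3*(1 - S) = -3 + 3*S)
F(Z, g) = 3 + g (F(Z, g) = g - (-3 + 3*0) = g - (-3 + 0) = g - 1*(-3) = g + 3 = 3 + g)
F(l(-2), -6)*46 - 36 = (3 - 6)*46 - 36 = -3*46 - 36 = -138 - 36 = -174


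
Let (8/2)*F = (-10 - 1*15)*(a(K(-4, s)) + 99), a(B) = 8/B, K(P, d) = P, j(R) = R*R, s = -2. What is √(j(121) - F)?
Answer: √60989/2 ≈ 123.48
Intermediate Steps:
j(R) = R²
F = -2425/4 (F = ((-10 - 1*15)*(8/(-4) + 99))/4 = ((-10 - 15)*(8*(-¼) + 99))/4 = (-25*(-2 + 99))/4 = (-25*97)/4 = (¼)*(-2425) = -2425/4 ≈ -606.25)
√(j(121) - F) = √(121² - 1*(-2425/4)) = √(14641 + 2425/4) = √(60989/4) = √60989/2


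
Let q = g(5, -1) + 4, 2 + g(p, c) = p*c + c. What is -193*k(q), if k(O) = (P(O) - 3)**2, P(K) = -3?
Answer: -6948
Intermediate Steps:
g(p, c) = -2 + c + c*p (g(p, c) = -2 + (p*c + c) = -2 + (c*p + c) = -2 + (c + c*p) = -2 + c + c*p)
q = -4 (q = (-2 - 1 - 1*5) + 4 = (-2 - 1 - 5) + 4 = -8 + 4 = -4)
k(O) = 36 (k(O) = (-3 - 3)**2 = (-6)**2 = 36)
-193*k(q) = -193*36 = -6948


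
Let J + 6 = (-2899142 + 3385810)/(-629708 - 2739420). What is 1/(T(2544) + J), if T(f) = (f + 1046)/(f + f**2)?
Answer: -38952414024/239319532471 ≈ -0.16276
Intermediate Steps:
J = -739337/120326 (J = -6 + (-2899142 + 3385810)/(-629708 - 2739420) = -6 + 486668/(-3369128) = -6 + 486668*(-1/3369128) = -6 - 17381/120326 = -739337/120326 ≈ -6.1444)
T(f) = (1046 + f)/(f + f**2)
1/(T(2544) + J) = 1/((1046 + 2544)/(2544*(1 + 2544)) - 739337/120326) = 1/((1/2544)*3590/2545 - 739337/120326) = 1/((1/2544)*(1/2545)*3590 - 739337/120326) = 1/(359/647448 - 739337/120326) = 1/(-239319532471/38952414024) = -38952414024/239319532471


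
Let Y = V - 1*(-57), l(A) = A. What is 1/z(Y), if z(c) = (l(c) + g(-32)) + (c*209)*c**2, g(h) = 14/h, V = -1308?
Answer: -16/6546937563367 ≈ -2.4439e-12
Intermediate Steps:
Y = -1251 (Y = -1308 - 1*(-57) = -1308 + 57 = -1251)
z(c) = -7/16 + c + 209*c**3 (z(c) = (c + 14/(-32)) + (c*209)*c**2 = (c + 14*(-1/32)) + (209*c)*c**2 = (c - 7/16) + 209*c**3 = (-7/16 + c) + 209*c**3 = -7/16 + c + 209*c**3)
1/z(Y) = 1/(-7/16 - 1251 + 209*(-1251)**3) = 1/(-7/16 - 1251 + 209*(-1957816251)) = 1/(-7/16 - 1251 - 409183596459) = 1/(-6546937563367/16) = -16/6546937563367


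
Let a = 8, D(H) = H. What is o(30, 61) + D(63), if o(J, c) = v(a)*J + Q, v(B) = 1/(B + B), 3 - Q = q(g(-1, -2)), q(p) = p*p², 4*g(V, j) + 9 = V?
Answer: 167/2 ≈ 83.500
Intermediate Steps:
g(V, j) = -9/4 + V/4
q(p) = p³
Q = 149/8 (Q = 3 - (-9/4 + (¼)*(-1))³ = 3 - (-9/4 - ¼)³ = 3 - (-5/2)³ = 3 - 1*(-125/8) = 3 + 125/8 = 149/8 ≈ 18.625)
v(B) = 1/(2*B)
o(J, c) = 149/8 + J/16 (o(J, c) = ((½)/8)*J + 149/8 = ((½)*(⅛))*J + 149/8 = J/16 + 149/8 = 149/8 + J/16)
o(30, 61) + D(63) = (149/8 + (1/16)*30) + 63 = (149/8 + 15/8) + 63 = 41/2 + 63 = 167/2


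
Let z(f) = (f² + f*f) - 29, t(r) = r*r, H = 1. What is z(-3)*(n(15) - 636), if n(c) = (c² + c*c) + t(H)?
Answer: 2035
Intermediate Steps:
t(r) = r²
z(f) = -29 + 2*f² (z(f) = (f² + f²) - 29 = 2*f² - 29 = -29 + 2*f²)
n(c) = 1 + 2*c² (n(c) = (c² + c*c) + 1² = (c² + c²) + 1 = 2*c² + 1 = 1 + 2*c²)
z(-3)*(n(15) - 636) = (-29 + 2*(-3)²)*((1 + 2*15²) - 636) = (-29 + 2*9)*((1 + 2*225) - 636) = (-29 + 18)*((1 + 450) - 636) = -11*(451 - 636) = -11*(-185) = 2035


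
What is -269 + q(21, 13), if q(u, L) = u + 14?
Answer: -234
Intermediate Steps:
q(u, L) = 14 + u
-269 + q(21, 13) = -269 + (14 + 21) = -269 + 35 = -234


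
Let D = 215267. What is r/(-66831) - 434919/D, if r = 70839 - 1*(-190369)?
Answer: -85295534225/14386508877 ≈ -5.9289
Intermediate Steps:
r = 261208 (r = 70839 + 190369 = 261208)
r/(-66831) - 434919/D = 261208/(-66831) - 434919/215267 = 261208*(-1/66831) - 434919*1/215267 = -261208/66831 - 434919/215267 = -85295534225/14386508877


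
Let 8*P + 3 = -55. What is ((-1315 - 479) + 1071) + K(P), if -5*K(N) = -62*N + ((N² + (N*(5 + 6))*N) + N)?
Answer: -4688/5 ≈ -937.60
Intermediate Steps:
P = -29/4 (P = -3/8 + (⅛)*(-55) = -3/8 - 55/8 = -29/4 ≈ -7.2500)
K(N) = -12*N²/5 + 61*N/5 (K(N) = -(-62*N + ((N² + (N*(5 + 6))*N) + N))/5 = -(-62*N + ((N² + (N*11)*N) + N))/5 = -(-62*N + ((N² + (11*N)*N) + N))/5 = -(-62*N + ((N² + 11*N²) + N))/5 = -(-62*N + (12*N² + N))/5 = -(-62*N + (N + 12*N²))/5 = -(-61*N + 12*N²)/5 = -12*N²/5 + 61*N/5)
((-1315 - 479) + 1071) + K(P) = ((-1315 - 479) + 1071) + (⅕)*(-29/4)*(61 - 12*(-29/4)) = (-1794 + 1071) + (⅕)*(-29/4)*(61 + 87) = -723 + (⅕)*(-29/4)*148 = -723 - 1073/5 = -4688/5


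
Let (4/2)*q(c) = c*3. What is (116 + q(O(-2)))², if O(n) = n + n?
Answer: 12100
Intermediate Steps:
O(n) = 2*n
q(c) = 3*c/2 (q(c) = (c*3)/2 = (3*c)/2 = 3*c/2)
(116 + q(O(-2)))² = (116 + 3*(2*(-2))/2)² = (116 + (3/2)*(-4))² = (116 - 6)² = 110² = 12100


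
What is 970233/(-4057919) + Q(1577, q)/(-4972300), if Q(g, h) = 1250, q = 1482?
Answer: -96587238893/403543812874 ≈ -0.23935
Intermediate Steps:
970233/(-4057919) + Q(1577, q)/(-4972300) = 970233/(-4057919) + 1250/(-4972300) = 970233*(-1/4057919) + 1250*(-1/4972300) = -970233/4057919 - 25/99446 = -96587238893/403543812874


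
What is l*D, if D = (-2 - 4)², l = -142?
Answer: -5112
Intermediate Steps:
D = 36 (D = (-6)² = 36)
l*D = -142*36 = -5112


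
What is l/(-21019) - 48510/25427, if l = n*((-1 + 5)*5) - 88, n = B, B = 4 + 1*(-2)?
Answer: -1018411194/534450113 ≈ -1.9055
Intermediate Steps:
B = 2 (B = 4 - 2 = 2)
n = 2
l = -48 (l = 2*((-1 + 5)*5) - 88 = 2*(4*5) - 88 = 2*20 - 88 = 40 - 88 = -48)
l/(-21019) - 48510/25427 = -48/(-21019) - 48510/25427 = -48*(-1/21019) - 48510*1/25427 = 48/21019 - 48510/25427 = -1018411194/534450113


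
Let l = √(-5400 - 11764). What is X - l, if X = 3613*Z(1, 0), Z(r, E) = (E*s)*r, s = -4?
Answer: -2*I*√4291 ≈ -131.01*I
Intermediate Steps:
Z(r, E) = -4*E*r (Z(r, E) = (E*(-4))*r = (-4*E)*r = -4*E*r)
l = 2*I*√4291 (l = √(-17164) = 2*I*√4291 ≈ 131.01*I)
X = 0 (X = 3613*(-4*0*1) = 3613*0 = 0)
X - l = 0 - 2*I*√4291 = -2*I*√4291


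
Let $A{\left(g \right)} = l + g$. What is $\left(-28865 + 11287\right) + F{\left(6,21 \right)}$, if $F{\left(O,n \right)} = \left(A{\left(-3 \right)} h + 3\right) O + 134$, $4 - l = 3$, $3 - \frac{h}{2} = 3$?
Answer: $-17426$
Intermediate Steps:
$h = 0$ ($h = 6 - 6 = 0$)
$l = 1$ ($l = 4 - 3 = 1$)
$A{\left(g \right)} = 1 + g$
$F{\left(O,n \right)} = 134 + 3 O$ ($F{\left(O,n \right)} = \left(\left(1 - 3\right) 0 + 3\right) O + 134 = \left(\left(-2\right) 0 + 3\right) O + 134 = \left(0 + 3\right) O + 134 = 3 O + 134 = 134 + 3 O$)
$\left(-28865 + 11287\right) + F{\left(6,21 \right)} = \left(-28865 + 11287\right) + \left(134 + 3 \cdot 6\right) = -17578 + \left(134 + 18\right) = -17578 + 152 = -17426$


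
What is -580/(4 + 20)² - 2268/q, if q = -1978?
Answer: 19891/142416 ≈ 0.13967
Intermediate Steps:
-580/(4 + 20)² - 2268/q = -580/(4 + 20)² - 2268/(-1978) = -580/(24²) - 2268*(-1/1978) = -580/576 + 1134/989 = -580*1/576 + 1134/989 = -145/144 + 1134/989 = 19891/142416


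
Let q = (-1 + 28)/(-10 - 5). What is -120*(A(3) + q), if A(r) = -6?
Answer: 936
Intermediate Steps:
q = -9/5 (q = 27/(-15) = 27*(-1/15) = -9/5 ≈ -1.8000)
-120*(A(3) + q) = -120*(-6 - 9/5) = -120*(-39/5) = 936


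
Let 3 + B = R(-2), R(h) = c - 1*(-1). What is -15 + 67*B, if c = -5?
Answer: -484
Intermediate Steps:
R(h) = -4 (R(h) = -5 - 1*(-1) = -5 + 1 = -4)
B = -7 (B = -3 - 4 = -7)
-15 + 67*B = -15 + 67*(-7) = -15 - 469 = -484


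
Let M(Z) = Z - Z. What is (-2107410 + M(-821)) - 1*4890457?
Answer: -6997867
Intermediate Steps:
M(Z) = 0
(-2107410 + M(-821)) - 1*4890457 = (-2107410 + 0) - 1*4890457 = -2107410 - 4890457 = -6997867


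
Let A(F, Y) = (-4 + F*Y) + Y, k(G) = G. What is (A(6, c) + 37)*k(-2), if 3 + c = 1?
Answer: -38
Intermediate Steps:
c = -2 (c = -3 + 1 = -2)
A(F, Y) = -4 + Y + F*Y
(A(6, c) + 37)*k(-2) = ((-4 - 2 + 6*(-2)) + 37)*(-2) = ((-4 - 2 - 12) + 37)*(-2) = (-18 + 37)*(-2) = 19*(-2) = -38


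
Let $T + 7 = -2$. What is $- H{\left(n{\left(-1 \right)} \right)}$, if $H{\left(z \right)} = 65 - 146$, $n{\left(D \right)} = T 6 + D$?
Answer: $81$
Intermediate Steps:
$T = -9$ ($T = -7 - 2 = -9$)
$n{\left(D \right)} = -54 + D$ ($n{\left(D \right)} = \left(-9\right) 6 + D = -54 + D$)
$H{\left(z \right)} = -81$
$- H{\left(n{\left(-1 \right)} \right)} = \left(-1\right) \left(-81\right) = 81$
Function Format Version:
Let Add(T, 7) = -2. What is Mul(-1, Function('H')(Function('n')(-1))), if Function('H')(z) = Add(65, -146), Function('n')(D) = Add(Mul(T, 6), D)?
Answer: 81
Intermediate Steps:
T = -9 (T = Add(-7, -2) = -9)
Function('n')(D) = Add(-54, D) (Function('n')(D) = Add(Mul(-9, 6), D) = Add(-54, D))
Function('H')(z) = -81
Mul(-1, Function('H')(Function('n')(-1))) = Mul(-1, -81) = 81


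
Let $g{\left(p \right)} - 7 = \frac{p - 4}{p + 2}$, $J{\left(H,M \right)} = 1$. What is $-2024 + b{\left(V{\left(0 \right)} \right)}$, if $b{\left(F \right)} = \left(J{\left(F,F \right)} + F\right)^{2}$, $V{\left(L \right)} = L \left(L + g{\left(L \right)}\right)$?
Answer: $-2023$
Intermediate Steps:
$g{\left(p \right)} = 7 + \frac{-4 + p}{2 + p}$ ($g{\left(p \right)} = 7 + \frac{p - 4}{p + 2} = 7 + \frac{-4 + p}{2 + p}$)
$V{\left(L \right)} = L \left(L + \frac{2 \left(5 + 4 L\right)}{2 + L}\right)$
$b{\left(F \right)} = \left(1 + F\right)^{2}$
$-2024 + b{\left(V{\left(0 \right)} \right)} = -2024 + \left(1 + \frac{0 \left(10 + 0^{2} + 10 \cdot 0\right)}{2 + 0}\right)^{2} = -2024 + \left(1 + \frac{0 \left(10 + 0 + 0\right)}{2}\right)^{2} = -2024 + \left(1 + 0 \cdot \frac{1}{2} \cdot 10\right)^{2} = -2024 + \left(1 + 0\right)^{2} = -2024 + 1^{2} = -2024 + 1 = -2023$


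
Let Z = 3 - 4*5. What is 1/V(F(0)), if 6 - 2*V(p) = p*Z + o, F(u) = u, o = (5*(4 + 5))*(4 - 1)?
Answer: -2/129 ≈ -0.015504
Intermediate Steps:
o = 135 (o = (5*9)*3 = 45*3 = 135)
Z = -17 (Z = 3 - 20 = -17)
V(p) = -129/2 + 17*p/2 (V(p) = 3 - (p*(-17) + 135)/2 = 3 - (-17*p + 135)/2 = 3 - (135 - 17*p)/2 = 3 + (-135/2 + 17*p/2) = -129/2 + 17*p/2)
1/V(F(0)) = 1/(-129/2 + (17/2)*0) = 1/(-129/2 + 0) = 1/(-129/2) = -2/129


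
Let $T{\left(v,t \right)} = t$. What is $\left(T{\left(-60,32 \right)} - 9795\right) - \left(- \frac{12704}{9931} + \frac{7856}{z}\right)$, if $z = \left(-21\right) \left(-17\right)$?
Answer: $- \frac{34686900629}{3545367} \approx -9783.7$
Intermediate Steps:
$z = 357$
$\left(T{\left(-60,32 \right)} - 9795\right) - \left(- \frac{12704}{9931} + \frac{7856}{z}\right) = \left(32 - 9795\right) - \left(- \frac{12704}{9931} + \frac{7856}{357}\right) = -9763 - \frac{73482608}{3545367} = - \frac{34686900629}{3545367}$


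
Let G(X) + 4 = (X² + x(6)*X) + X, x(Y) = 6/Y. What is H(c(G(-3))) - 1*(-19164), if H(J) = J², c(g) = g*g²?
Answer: 19165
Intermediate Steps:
G(X) = -4 + X² + 2*X (G(X) = -4 + ((X² + (6/6)*X) + X) = -4 + ((X² + (6*(⅙))*X) + X) = -4 + ((X² + 1*X) + X) = -4 + ((X² + X) + X) = -4 + ((X + X²) + X) = -4 + (X² + 2*X) = -4 + X² + 2*X)
c(g) = g³
H(c(G(-3))) - 1*(-19164) = ((-4 + (-3)² + 2*(-3))³)² - 1*(-19164) = ((-4 + 9 - 6)³)² + 19164 = ((-1)³)² + 19164 = (-1)² + 19164 = 1 + 19164 = 19165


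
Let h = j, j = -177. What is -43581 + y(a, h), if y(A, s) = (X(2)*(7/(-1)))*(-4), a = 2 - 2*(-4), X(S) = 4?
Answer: -43469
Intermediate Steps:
a = 10 (a = 2 + 8 = 10)
h = -177
y(A, s) = 112 (y(A, s) = (4*(7/(-1)))*(-4) = (4*(7*(-1)))*(-4) = (4*(-7))*(-4) = -28*(-4) = 112)
-43581 + y(a, h) = -43581 + 112 = -43469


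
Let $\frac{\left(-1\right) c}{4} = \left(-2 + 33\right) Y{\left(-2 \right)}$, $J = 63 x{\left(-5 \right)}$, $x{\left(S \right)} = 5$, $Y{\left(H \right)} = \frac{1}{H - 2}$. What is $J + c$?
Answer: $346$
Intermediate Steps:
$Y{\left(H \right)} = \frac{1}{-2 + H}$
$J = 315$ ($J = 63 \cdot 5 = 315$)
$c = 31$ ($c = - 4 \frac{-2 + 33}{-2 - 2} = - 4 \frac{31}{-4} = - 4 \cdot 31 \left(- \frac{1}{4}\right) = \left(-4\right) \left(- \frac{31}{4}\right) = 31$)
$J + c = 315 + 31 = 346$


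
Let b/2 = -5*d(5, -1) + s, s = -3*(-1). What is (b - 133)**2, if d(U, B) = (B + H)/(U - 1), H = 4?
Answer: 72361/4 ≈ 18090.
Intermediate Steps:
s = 3
d(U, B) = (4 + B)/(-1 + U) (d(U, B) = (B + 4)/(U - 1) = (4 + B)/(-1 + U))
b = -3/2 (b = 2*(-5*(4 - 1)/(-1 + 5) + 3) = 2*(-5*3/4 + 3) = 2*(-15/4 + 3) = 2*(-3/4) = -3/2 ≈ -1.5000)
(b - 133)**2 = (-3/2 - 133)**2 = (-269/2)**2 = 72361/4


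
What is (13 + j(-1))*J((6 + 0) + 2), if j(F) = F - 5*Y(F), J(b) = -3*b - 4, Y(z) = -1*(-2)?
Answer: -56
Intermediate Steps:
Y(z) = 2
J(b) = -4 - 3*b
j(F) = -10 + F (j(F) = F - 5*2 = F - 10 = -10 + F)
(13 + j(-1))*J((6 + 0) + 2) = (13 + (-10 - 1))*(-4 - 3*((6 + 0) + 2)) = (13 - 11)*(-4 - 3*(6 + 2)) = 2*(-4 - 3*8) = 2*(-4 - 24) = 2*(-28) = -56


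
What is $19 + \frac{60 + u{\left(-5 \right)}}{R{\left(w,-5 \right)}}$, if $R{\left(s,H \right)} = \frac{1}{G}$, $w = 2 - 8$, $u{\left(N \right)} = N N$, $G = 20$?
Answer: $1719$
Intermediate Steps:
$u{\left(N \right)} = N^{2}$
$w = -6$
$R{\left(s,H \right)} = \frac{1}{20}$
$19 + \frac{60 + u{\left(-5 \right)}}{R{\left(w,-5 \right)}} = 19 + \left(60 + \left(-5\right)^{2}\right) \frac{1}{\frac{1}{20}} = 19 + \left(60 + 25\right) 20 = 19 + 85 \cdot 20 = 19 + 1700 = 1719$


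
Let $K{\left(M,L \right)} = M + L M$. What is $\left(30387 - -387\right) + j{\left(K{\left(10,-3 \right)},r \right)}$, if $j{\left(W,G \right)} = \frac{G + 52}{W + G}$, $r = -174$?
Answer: $\frac{2985139}{97} \approx 30775.0$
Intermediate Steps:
$j{\left(W,G \right)} = \frac{52 + G}{G + W}$
$\left(30387 - -387\right) + j{\left(K{\left(10,-3 \right)},r \right)} = \left(30387 - -387\right) + \frac{52 - 174}{-174 + 10 \left(1 - 3\right)} = \left(30387 + \left(-20 + 407\right)\right) + \frac{1}{-174 + 10 \left(-2\right)} \left(-122\right) = \left(30387 + 387\right) + \frac{1}{-174 - 20} \left(-122\right) = 30774 + \frac{1}{-194} \left(-122\right) = 30774 - - \frac{61}{97} = 30774 + \frac{61}{97} = \frac{2985139}{97}$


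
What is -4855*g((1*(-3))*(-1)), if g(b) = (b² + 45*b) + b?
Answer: -713685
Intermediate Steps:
g(b) = b² + 46*b
-4855*g((1*(-3))*(-1)) = -4855*(1*(-3))*(-1)*(46 + (1*(-3))*(-1)) = -4855*(-3*(-1))*(46 - 3*(-1)) = -14565*(46 + 3) = -14565*49 = -4855*147 = -713685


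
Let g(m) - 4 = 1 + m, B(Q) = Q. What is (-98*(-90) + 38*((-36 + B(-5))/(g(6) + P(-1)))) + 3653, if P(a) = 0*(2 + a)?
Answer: 135645/11 ≈ 12331.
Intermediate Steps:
P(a) = 0
g(m) = 5 + m (g(m) = 4 + (1 + m) = 5 + m)
(-98*(-90) + 38*((-36 + B(-5))/(g(6) + P(-1)))) + 3653 = (-98*(-90) + 38*((-36 - 5)/((5 + 6) + 0))) + 3653 = (8820 + 38*(-41/(11 + 0))) + 3653 = (8820 + 38*(-41/11)) + 3653 = (8820 - 1558/11) + 3653 = 95462/11 + 3653 = 135645/11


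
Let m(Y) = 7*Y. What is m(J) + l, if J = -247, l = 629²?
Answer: 393912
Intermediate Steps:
l = 395641
m(J) + l = 7*(-247) + 395641 = -1729 + 395641 = 393912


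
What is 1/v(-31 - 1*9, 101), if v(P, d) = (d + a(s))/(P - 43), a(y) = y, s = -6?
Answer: -83/95 ≈ -0.87368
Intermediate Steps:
v(P, d) = (-6 + d)/(-43 + P) (v(P, d) = (d - 6)/(P - 43) = (-6 + d)/(-43 + P))
1/v(-31 - 1*9, 101) = 1/((-6 + 101)/(-43 + (-31 - 1*9))) = 1/(95/(-43 + (-31 - 9))) = 1/(95/(-43 - 40)) = 1/(95/(-83)) = 1/(-1/83*95) = 1/(-95/83) = -83/95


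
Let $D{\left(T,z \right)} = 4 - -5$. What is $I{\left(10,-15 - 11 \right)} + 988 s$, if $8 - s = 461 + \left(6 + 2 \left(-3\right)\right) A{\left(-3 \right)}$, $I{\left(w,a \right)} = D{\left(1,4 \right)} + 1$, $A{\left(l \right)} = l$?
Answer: $-447554$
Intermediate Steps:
$D{\left(T,z \right)} = 9$ ($D{\left(T,z \right)} = 4 + 5 = 9$)
$I{\left(w,a \right)} = 10$ ($I{\left(w,a \right)} = 9 + 1 = 10$)
$s = -453$ ($s = 8 - \left(461 + \left(6 + 2 \left(-3\right)\right) \left(-3\right)\right) = 8 - \left(461 + \left(6 - 6\right) \left(-3\right)\right) = 8 - \left(461 + 0 \left(-3\right)\right) = 8 - \left(461 + 0\right) = 8 - 461 = -453$)
$I{\left(10,-15 - 11 \right)} + 988 s = 10 + 988 \left(-453\right) = 10 - 447564 = -447554$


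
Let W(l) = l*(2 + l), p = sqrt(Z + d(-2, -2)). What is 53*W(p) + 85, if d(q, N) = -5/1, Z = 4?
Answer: 32 + 106*I ≈ 32.0 + 106.0*I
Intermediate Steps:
d(q, N) = -5 (d(q, N) = -5*1 = -5)
p = I (p = sqrt(4 - 5) = sqrt(-1) = I ≈ 1.0*I)
53*W(p) + 85 = 53*(I*(2 + I)) + 85 = 53*I*(2 + I) + 85 = 85 + 53*I*(2 + I)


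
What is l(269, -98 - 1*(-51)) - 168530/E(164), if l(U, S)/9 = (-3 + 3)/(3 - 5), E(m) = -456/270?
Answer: 199575/2 ≈ 99788.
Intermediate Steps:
E(m) = -76/45 (E(m) = -456*1/270 = -76/45)
l(U, S) = 0 (l(U, S) = 9*((-3 + 3)/(3 - 5)) = 9*(0/(-2)) = 9*(0*(-½)) = 9*0 = 0)
l(269, -98 - 1*(-51)) - 168530/E(164) = 0 - 168530/(-76/45) = 0 - 168530*(-45/76) = 0 + 199575/2 = 199575/2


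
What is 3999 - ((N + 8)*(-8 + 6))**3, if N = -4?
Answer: 4511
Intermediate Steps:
3999 - ((N + 8)*(-8 + 6))**3 = 3999 - ((-4 + 8)*(-8 + 6))**3 = 3999 - (4*(-2))**3 = 3999 - 1*(-8)**3 = 3999 - 1*(-512) = 3999 + 512 = 4511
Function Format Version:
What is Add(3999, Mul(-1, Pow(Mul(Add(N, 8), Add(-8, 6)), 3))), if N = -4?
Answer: 4511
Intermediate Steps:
Add(3999, Mul(-1, Pow(Mul(Add(N, 8), Add(-8, 6)), 3))) = Add(3999, Mul(-1, Pow(Mul(Add(-4, 8), Add(-8, 6)), 3))) = Add(3999, Mul(-1, Pow(Mul(4, -2), 3))) = Add(3999, Mul(-1, Pow(-8, 3))) = Add(3999, Mul(-1, -512)) = Add(3999, 512) = 4511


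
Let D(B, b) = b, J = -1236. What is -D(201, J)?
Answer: 1236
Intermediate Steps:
-D(201, J) = -1*(-1236) = 1236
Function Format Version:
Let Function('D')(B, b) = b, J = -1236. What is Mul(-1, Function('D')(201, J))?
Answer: 1236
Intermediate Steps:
Mul(-1, Function('D')(201, J)) = Mul(-1, -1236) = 1236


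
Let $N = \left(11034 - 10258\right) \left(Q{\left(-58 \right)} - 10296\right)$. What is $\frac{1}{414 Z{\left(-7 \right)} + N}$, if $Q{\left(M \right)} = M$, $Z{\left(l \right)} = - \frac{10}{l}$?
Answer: $- \frac{7}{56238788} \approx -1.2447 \cdot 10^{-7}$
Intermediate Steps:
$N = -8034704$ ($N = \left(11034 - 10258\right) \left(-58 - 10296\right) = 776 \left(-10354\right) = -8034704$)
$\frac{1}{414 Z{\left(-7 \right)} + N} = \frac{1}{414 \left(- \frac{10}{-7}\right) - 8034704} = \frac{1}{414 \left(\left(-10\right) \left(- \frac{1}{7}\right)\right) - 8034704} = \frac{1}{414 \cdot \frac{10}{7} - 8034704} = \frac{1}{\frac{4140}{7} - 8034704} = \frac{1}{- \frac{56238788}{7}} = - \frac{7}{56238788}$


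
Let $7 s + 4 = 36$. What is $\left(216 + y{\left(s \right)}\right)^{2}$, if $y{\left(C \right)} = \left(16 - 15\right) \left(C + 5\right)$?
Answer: $\frac{2493241}{49} \approx 50883.0$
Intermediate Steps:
$s = \frac{32}{7}$ ($s = - \frac{4}{7} + \frac{1}{7} \cdot 36 = - \frac{4}{7} + \frac{36}{7} = \frac{32}{7} \approx 4.5714$)
$y{\left(C \right)} = 5 + C$ ($y{\left(C \right)} = 1 \left(5 + C\right) = 5 + C$)
$\left(216 + y{\left(s \right)}\right)^{2} = \left(216 + \left(5 + \frac{32}{7}\right)\right)^{2} = \left(216 + \frac{67}{7}\right)^{2} = \left(\frac{1579}{7}\right)^{2} = \frac{2493241}{49}$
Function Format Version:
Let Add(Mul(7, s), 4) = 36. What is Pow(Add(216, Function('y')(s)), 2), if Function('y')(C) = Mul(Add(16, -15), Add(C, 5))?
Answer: Rational(2493241, 49) ≈ 50883.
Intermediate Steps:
s = Rational(32, 7) (s = Add(Rational(-4, 7), Mul(Rational(1, 7), 36)) = Add(Rational(-4, 7), Rational(36, 7)) = Rational(32, 7) ≈ 4.5714)
Function('y')(C) = Add(5, C) (Function('y')(C) = Mul(1, Add(5, C)) = Add(5, C))
Pow(Add(216, Function('y')(s)), 2) = Pow(Add(216, Add(5, Rational(32, 7))), 2) = Pow(Add(216, Rational(67, 7)), 2) = Pow(Rational(1579, 7), 2) = Rational(2493241, 49)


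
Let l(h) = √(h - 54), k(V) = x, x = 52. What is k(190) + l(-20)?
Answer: 52 + I*√74 ≈ 52.0 + 8.6023*I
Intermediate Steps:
k(V) = 52
l(h) = √(-54 + h)
k(190) + l(-20) = 52 + √(-54 - 20) = 52 + √(-74) = 52 + I*√74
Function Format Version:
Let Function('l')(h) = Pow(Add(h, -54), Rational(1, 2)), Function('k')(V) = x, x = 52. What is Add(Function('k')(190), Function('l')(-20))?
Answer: Add(52, Mul(I, Pow(74, Rational(1, 2)))) ≈ Add(52.000, Mul(8.6023, I))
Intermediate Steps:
Function('k')(V) = 52
Function('l')(h) = Pow(Add(-54, h), Rational(1, 2))
Add(Function('k')(190), Function('l')(-20)) = Add(52, Pow(Add(-54, -20), Rational(1, 2))) = Add(52, Pow(-74, Rational(1, 2))) = Add(52, Mul(I, Pow(74, Rational(1, 2))))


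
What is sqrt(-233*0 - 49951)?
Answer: I*sqrt(49951) ≈ 223.5*I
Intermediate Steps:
sqrt(-233*0 - 49951) = sqrt(0 - 49951) = sqrt(-49951) = I*sqrt(49951)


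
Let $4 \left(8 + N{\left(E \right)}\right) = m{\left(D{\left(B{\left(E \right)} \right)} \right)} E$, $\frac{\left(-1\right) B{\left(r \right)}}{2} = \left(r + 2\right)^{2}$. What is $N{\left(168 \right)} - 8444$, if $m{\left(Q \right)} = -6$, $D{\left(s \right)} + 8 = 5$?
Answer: $-8704$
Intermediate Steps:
$B{\left(r \right)} = - 2 \left(2 + r\right)^{2}$ ($B{\left(r \right)} = - 2 \left(r + 2\right)^{2} = - 2 \left(2 + r\right)^{2}$)
$D{\left(s \right)} = -3$ ($D{\left(s \right)} = -8 + 5 = -3$)
$N{\left(E \right)} = -8 - \frac{3 E}{2}$ ($N{\left(E \right)} = -8 + \frac{\left(-6\right) E}{4} = -8 - \frac{3 E}{2}$)
$N{\left(168 \right)} - 8444 = \left(-8 - 252\right) - 8444 = -260 - 8444 = -8704$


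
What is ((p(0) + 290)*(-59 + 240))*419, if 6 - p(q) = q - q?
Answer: 22448344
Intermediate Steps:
p(q) = 6 (p(q) = 6 - (q - q) = 6 - 1*0 = 6 + 0 = 6)
((p(0) + 290)*(-59 + 240))*419 = ((6 + 290)*(-59 + 240))*419 = (296*181)*419 = 53576*419 = 22448344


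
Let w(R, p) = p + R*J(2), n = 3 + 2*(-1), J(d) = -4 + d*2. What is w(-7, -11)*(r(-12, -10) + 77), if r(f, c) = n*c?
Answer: -737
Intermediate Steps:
J(d) = -4 + 2*d
n = 1 (n = 3 - 2 = 1)
r(f, c) = c (r(f, c) = 1*c = c)
w(R, p) = p (w(R, p) = p + R*(-4 + 2*2) = p + R*(-4 + 4) = p + R*0 = p + 0 = p)
w(-7, -11)*(r(-12, -10) + 77) = -11*(-10 + 77) = -11*67 = -737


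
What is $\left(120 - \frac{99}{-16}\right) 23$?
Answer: $\frac{46437}{16} \approx 2902.3$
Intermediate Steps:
$\left(120 - \frac{99}{-16}\right) 23 = \left(120 - - \frac{99}{16}\right) 23 = \left(120 + \frac{99}{16}\right) 23 = \frac{2019}{16} \cdot 23 = \frac{46437}{16}$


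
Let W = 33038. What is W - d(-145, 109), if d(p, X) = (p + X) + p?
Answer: 33219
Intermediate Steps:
d(p, X) = X + 2*p (d(p, X) = (X + p) + p = X + 2*p)
W - d(-145, 109) = 33038 - (109 + 2*(-145)) = 33038 - (109 - 290) = 33038 - 1*(-181) = 33038 + 181 = 33219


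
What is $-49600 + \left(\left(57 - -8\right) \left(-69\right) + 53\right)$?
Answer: $-54032$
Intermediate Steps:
$-49600 + \left(\left(57 - -8\right) \left(-69\right) + 53\right) = -49600 + \left(\left(57 + 8\right) \left(-69\right) + 53\right) = -49600 + \left(65 \left(-69\right) + 53\right) = -49600 + \left(-4485 + 53\right) = -49600 - 4432 = -54032$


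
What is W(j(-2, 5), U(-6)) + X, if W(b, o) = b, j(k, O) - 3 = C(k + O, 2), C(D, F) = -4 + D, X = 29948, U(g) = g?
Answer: 29950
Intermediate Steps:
j(k, O) = -1 + O + k (j(k, O) = 3 + (-4 + (k + O)) = 3 + (-4 + (O + k)) = 3 + (-4 + O + k) = -1 + O + k)
W(j(-2, 5), U(-6)) + X = (-1 + 5 - 2) + 29948 = 2 + 29948 = 29950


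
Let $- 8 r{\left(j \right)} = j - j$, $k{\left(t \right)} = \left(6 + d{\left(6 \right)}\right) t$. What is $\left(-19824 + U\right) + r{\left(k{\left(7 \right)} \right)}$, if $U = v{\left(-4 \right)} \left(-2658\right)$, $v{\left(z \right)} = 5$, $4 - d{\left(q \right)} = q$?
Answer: $-33114$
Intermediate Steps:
$d{\left(q \right)} = 4 - q$
$k{\left(t \right)} = 4 t$ ($k{\left(t \right)} = \left(6 + \left(4 - 6\right)\right) t = \left(6 - 2\right) t = 4 t$)
$r{\left(j \right)} = 0$ ($r{\left(j \right)} = - \frac{j - j}{8} = \left(- \frac{1}{8}\right) 0 = 0$)
$U = -13290$ ($U = 5 \left(-2658\right) = -13290$)
$\left(-19824 + U\right) + r{\left(k{\left(7 \right)} \right)} = \left(-19824 - 13290\right) + 0 = -33114 + 0 = -33114$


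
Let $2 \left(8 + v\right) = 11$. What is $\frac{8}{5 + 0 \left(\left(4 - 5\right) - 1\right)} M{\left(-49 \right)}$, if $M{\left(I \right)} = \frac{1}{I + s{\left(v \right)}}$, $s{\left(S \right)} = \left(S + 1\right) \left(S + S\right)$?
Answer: $- \frac{16}{415} \approx -0.038554$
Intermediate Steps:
$v = - \frac{5}{2}$ ($v = -8 + \frac{1}{2} \cdot 11 = -8 + \frac{11}{2} = - \frac{5}{2} \approx -2.5$)
$s{\left(S \right)} = 2 S \left(1 + S\right)$ ($s{\left(S \right)} = \left(1 + S\right) 2 S = 2 S \left(1 + S\right)$)
$M{\left(I \right)} = \frac{1}{\frac{15}{2} + I}$ ($M{\left(I \right)} = \frac{1}{I + 2 \left(- \frac{5}{2}\right) \left(1 - \frac{5}{2}\right)} = \frac{1}{I + 2 \left(- \frac{5}{2}\right) \left(- \frac{3}{2}\right)} = \frac{1}{I + \frac{15}{2}} = \frac{1}{\frac{15}{2} + I}$)
$\frac{8}{5 + 0 \left(\left(4 - 5\right) - 1\right)} M{\left(-49 \right)} = \frac{8}{5 + 0 \left(\left(4 - 5\right) - 1\right)} \frac{2}{15 + 2 \left(-49\right)} = \frac{8}{5 + 0 \left(-1 - 1\right)} \frac{2}{15 - 98} = \frac{8}{5 + 0 \left(-2\right)} \frac{2}{-83} = \frac{8}{5 + 0} \cdot 2 \left(- \frac{1}{83}\right) = \frac{8}{5} \left(- \frac{2}{83}\right) = - \frac{16}{415}$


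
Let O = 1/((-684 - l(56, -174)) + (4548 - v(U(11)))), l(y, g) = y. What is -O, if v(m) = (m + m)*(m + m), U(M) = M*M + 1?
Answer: 1/55728 ≈ 1.7944e-5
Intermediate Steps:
U(M) = 1 + M² (U(M) = M² + 1 = 1 + M²)
v(m) = 4*m² (v(m) = (2*m)*(2*m) = 4*m²)
O = -1/55728 (O = 1/((-684 - 1*56) + (4548 - 4*(1 + 11²)²)) = 1/((-684 - 56) + (4548 - 4*(1 + 121)²)) = 1/(-740 + (4548 - 4*122²)) = 1/(-740 + (4548 - 4*14884)) = 1/(-740 + (4548 - 1*59536)) = 1/(-740 + (4548 - 59536)) = 1/(-740 - 54988) = 1/(-55728) = -1/55728 ≈ -1.7944e-5)
-O = -1*(-1/55728) = 1/55728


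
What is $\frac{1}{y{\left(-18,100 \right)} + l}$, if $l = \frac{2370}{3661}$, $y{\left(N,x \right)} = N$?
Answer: $- \frac{3661}{63528} \approx -0.057628$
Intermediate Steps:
$l = \frac{2370}{3661}$ ($l = 2370 \cdot \frac{1}{3661} = \frac{2370}{3661} \approx 0.64736$)
$\frac{1}{y{\left(-18,100 \right)} + l} = \frac{1}{-18 + \frac{2370}{3661}} = \frac{1}{- \frac{63528}{3661}} = - \frac{3661}{63528}$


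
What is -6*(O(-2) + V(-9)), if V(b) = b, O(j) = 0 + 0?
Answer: 54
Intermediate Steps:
O(j) = 0
-6*(O(-2) + V(-9)) = -6*(0 - 9) = -6*(-9) = 54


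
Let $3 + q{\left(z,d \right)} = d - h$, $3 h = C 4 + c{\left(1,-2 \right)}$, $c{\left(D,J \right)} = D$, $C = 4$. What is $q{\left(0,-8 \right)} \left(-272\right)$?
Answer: $\frac{13600}{3} \approx 4533.3$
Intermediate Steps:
$h = \frac{17}{3}$ ($h = \frac{4 \cdot 4 + 1}{3} = \frac{16 + 1}{3} = \frac{1}{3} \cdot 17 = \frac{17}{3} \approx 5.6667$)
$q{\left(z,d \right)} = - \frac{26}{3} + d$ ($q{\left(z,d \right)} = -3 + \left(d - \frac{17}{3}\right) = -3 + \left(- \frac{17}{3} + d\right) = - \frac{26}{3} + d$)
$q{\left(0,-8 \right)} \left(-272\right) = \left(- \frac{26}{3} - 8\right) \left(-272\right) = \left(- \frac{50}{3}\right) \left(-272\right) = \frac{13600}{3}$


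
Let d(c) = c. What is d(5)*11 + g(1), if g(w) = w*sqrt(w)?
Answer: 56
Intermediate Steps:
g(w) = w**(3/2)
d(5)*11 + g(1) = 5*11 + 1**(3/2) = 55 + 1 = 56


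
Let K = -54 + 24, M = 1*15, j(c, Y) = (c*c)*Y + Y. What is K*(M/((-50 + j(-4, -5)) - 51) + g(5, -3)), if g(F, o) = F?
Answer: -4575/31 ≈ -147.58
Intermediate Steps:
j(c, Y) = Y + Y*c**2 (j(c, Y) = c**2*Y + Y = Y*c**2 + Y = Y + Y*c**2)
M = 15
K = -30
K*(M/((-50 + j(-4, -5)) - 51) + g(5, -3)) = -30*(15/((-50 - 5*(1 + (-4)**2)) - 51) + 5) = -30*(15/((-50 - 5*(1 + 16)) - 51) + 5) = -30*(15/((-50 - 5*17) - 51) + 5) = -30*(15/((-50 - 85) - 51) + 5) = -30*(15/(-135 - 51) + 5) = -30*(15/(-186) + 5) = -30*(15*(-1/186) + 5) = -30*(-5/62 + 5) = -30*305/62 = -4575/31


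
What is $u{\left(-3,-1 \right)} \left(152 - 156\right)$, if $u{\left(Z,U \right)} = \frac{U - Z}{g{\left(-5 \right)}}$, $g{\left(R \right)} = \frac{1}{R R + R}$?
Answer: $-160$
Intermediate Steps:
$g{\left(R \right)} = \frac{1}{R + R^{2}}$ ($g{\left(R \right)} = \frac{1}{R^{2} + R} = \frac{1}{R + R^{2}}$)
$u{\left(Z,U \right)} = - 20 Z + 20 U$ ($u{\left(Z,U \right)} = \frac{U - Z}{\frac{1}{-5} \frac{1}{1 - 5}} = \frac{U - Z}{\left(- \frac{1}{5}\right) \frac{1}{-4}} = \frac{U - Z}{\left(- \frac{1}{5}\right) \left(- \frac{1}{4}\right)} = \left(U - Z\right) \frac{1}{\frac{1}{20}} = \left(U - Z\right) 20 = - 20 Z + 20 U$)
$u{\left(-3,-1 \right)} \left(152 - 156\right) = \left(\left(-20\right) \left(-3\right) + 20 \left(-1\right)\right) \left(152 - 156\right) = \left(60 - 20\right) \left(-4\right) = 40 \left(-4\right) = -160$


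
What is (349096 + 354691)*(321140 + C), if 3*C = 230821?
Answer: 840491290667/3 ≈ 2.8016e+11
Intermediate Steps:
C = 230821/3 (C = (1/3)*230821 = 230821/3 ≈ 76940.)
(349096 + 354691)*(321140 + C) = (349096 + 354691)*(321140 + 230821/3) = 703787*(1194241/3) = 840491290667/3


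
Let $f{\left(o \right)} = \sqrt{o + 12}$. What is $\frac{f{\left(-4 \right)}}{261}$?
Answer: $\frac{2 \sqrt{2}}{261} \approx 0.010837$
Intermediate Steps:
$f{\left(o \right)} = \sqrt{12 + o}$
$\frac{f{\left(-4 \right)}}{261} = \frac{\sqrt{12 - 4}}{261} = \sqrt{8} \cdot \frac{1}{261} = 2 \sqrt{2} \cdot \frac{1}{261} = \frac{2 \sqrt{2}}{261}$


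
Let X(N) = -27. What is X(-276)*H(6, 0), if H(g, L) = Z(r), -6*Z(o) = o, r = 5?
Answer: 45/2 ≈ 22.500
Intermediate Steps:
Z(o) = -o/6
H(g, L) = -⅚ (H(g, L) = -⅙*5 = -⅚)
X(-276)*H(6, 0) = -27*(-⅚) = 45/2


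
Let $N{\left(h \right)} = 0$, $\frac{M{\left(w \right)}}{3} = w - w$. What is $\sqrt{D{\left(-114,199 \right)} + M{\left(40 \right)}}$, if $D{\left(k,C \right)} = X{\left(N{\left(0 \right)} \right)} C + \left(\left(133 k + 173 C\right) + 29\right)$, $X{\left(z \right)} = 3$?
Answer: $\sqrt{19891} \approx 141.04$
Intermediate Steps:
$M{\left(w \right)} = 0$ ($M{\left(w \right)} = 3 \left(w - w\right) = 3 \cdot 0 = 0$)
$D{\left(k,C \right)} = 29 + 133 k + 176 C$ ($D{\left(k,C \right)} = 3 C + \left(\left(133 k + 173 C\right) + 29\right) = 3 C + \left(29 + 133 k + 173 C\right) = 29 + 133 k + 176 C$)
$\sqrt{D{\left(-114,199 \right)} + M{\left(40 \right)}} = \sqrt{\left(29 + 133 \left(-114\right) + 176 \cdot 199\right) + 0} = \sqrt{\left(29 - 15162 + 35024\right) + 0} = \sqrt{19891 + 0} = \sqrt{19891}$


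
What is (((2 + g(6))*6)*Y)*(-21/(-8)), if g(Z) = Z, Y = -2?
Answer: -252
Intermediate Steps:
(((2 + g(6))*6)*Y)*(-21/(-8)) = (((2 + 6)*6)*(-2))*(-21/(-8)) = ((8*6)*(-2))*(-21*(-1/8)) = (48*(-2))*(21/8) = -96*21/8 = -252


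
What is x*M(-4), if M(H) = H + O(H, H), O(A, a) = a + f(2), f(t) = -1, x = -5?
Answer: 45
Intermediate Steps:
O(A, a) = -1 + a (O(A, a) = a - 1 = -1 + a)
M(H) = -1 + 2*H (M(H) = H + (-1 + H) = -1 + 2*H)
x*M(-4) = -5*(-1 + 2*(-4)) = -5*(-1 - 8) = -5*(-9) = 45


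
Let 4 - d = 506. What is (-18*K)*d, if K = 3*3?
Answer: 81324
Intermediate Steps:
d = -502 (d = 4 - 1*506 = 4 - 506 = -502)
K = 9
(-18*K)*d = -18*9*(-502) = -162*(-502) = 81324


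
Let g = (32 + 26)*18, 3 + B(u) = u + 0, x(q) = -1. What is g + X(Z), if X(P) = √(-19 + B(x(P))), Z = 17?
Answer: 1044 + I*√23 ≈ 1044.0 + 4.7958*I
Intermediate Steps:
B(u) = -3 + u (B(u) = -3 + (u + 0) = -3 + u)
X(P) = I*√23 (X(P) = √(-19 + (-3 - 1)) = √(-19 - 4) = √(-23) = I*√23)
g = 1044 (g = 58*18 = 1044)
g + X(Z) = 1044 + I*√23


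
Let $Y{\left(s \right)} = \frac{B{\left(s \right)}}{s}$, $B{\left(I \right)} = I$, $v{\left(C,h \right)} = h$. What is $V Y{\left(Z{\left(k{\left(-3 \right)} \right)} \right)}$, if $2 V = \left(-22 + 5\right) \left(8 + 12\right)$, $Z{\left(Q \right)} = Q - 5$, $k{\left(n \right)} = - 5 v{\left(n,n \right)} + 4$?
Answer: $-170$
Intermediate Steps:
$k{\left(n \right)} = 4 - 5 n$ ($k{\left(n \right)} = - 5 n + 4 = 4 - 5 n$)
$Z{\left(Q \right)} = -5 + Q$ ($Z{\left(Q \right)} = Q - 5 = -5 + Q$)
$V = -170$ ($V = \frac{\left(-22 + 5\right) \left(8 + 12\right)}{2} = \frac{\left(-17\right) 20}{2} = \frac{1}{2} \left(-340\right) = -170$)
$Y{\left(s \right)} = 1$ ($Y{\left(s \right)} = \frac{s}{s} = 1$)
$V Y{\left(Z{\left(k{\left(-3 \right)} \right)} \right)} = \left(-170\right) 1 = -170$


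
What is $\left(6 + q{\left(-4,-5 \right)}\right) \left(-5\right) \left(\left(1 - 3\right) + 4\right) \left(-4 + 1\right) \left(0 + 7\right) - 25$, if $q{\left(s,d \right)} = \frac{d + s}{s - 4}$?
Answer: $\frac{5885}{4} \approx 1471.3$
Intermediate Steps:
$q{\left(s,d \right)} = \frac{d + s}{-4 + s}$
$\left(6 + q{\left(-4,-5 \right)}\right) \left(-5\right) \left(\left(1 - 3\right) + 4\right) \left(-4 + 1\right) \left(0 + 7\right) - 25 = \left(6 + \frac{-5 - 4}{-4 - 4}\right) \left(-5\right) \left(\left(1 - 3\right) + 4\right) \left(-4 + 1\right) \left(0 + 7\right) - 25 = \left(6 + \frac{1}{-8} \left(-9\right)\right) \left(-5\right) \left(-2 + 4\right) \left(-3\right) 7 - 25 = \left(6 - - \frac{9}{8}\right) \left(-5\right) 2 \left(-3\right) 7 - 25 = \left(6 + \frac{9}{8}\right) \left(-5\right) \left(\left(-6\right) 7\right) - 25 = \frac{57}{8} \left(-5\right) \left(-42\right) - 25 = \left(- \frac{285}{8}\right) \left(-42\right) - 25 = \frac{5985}{4} - 25 = \frac{5885}{4}$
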